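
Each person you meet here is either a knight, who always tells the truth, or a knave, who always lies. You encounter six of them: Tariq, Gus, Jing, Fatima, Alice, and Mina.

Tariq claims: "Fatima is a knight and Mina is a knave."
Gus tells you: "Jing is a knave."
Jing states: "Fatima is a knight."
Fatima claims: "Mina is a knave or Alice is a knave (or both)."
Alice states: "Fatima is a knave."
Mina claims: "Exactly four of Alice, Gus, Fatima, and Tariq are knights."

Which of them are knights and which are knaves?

Consider Tariq. Suppose Tariq is a knave.
Then no assignment of the remaining roles makes every statement match its speaker's type — contradiction.
So Tariq is a knight.
Consider Gus. Suppose Gus is a knight.
Then no assignment of the remaining roles makes every statement match its speaker's type — contradiction.
So Gus is a knave.
With that fixed, Mina's statement is false, so Mina is a knave.
With that fixed, Fatima's statement is true, so Fatima is a knight.
With that fixed, Alice's statement is false, so Alice is a knave.
With that fixed, Jing's statement is true, so Jing is a knight.

Tariq: knight, Gus: knave, Jing: knight, Fatima: knight, Alice: knave, Mina: knave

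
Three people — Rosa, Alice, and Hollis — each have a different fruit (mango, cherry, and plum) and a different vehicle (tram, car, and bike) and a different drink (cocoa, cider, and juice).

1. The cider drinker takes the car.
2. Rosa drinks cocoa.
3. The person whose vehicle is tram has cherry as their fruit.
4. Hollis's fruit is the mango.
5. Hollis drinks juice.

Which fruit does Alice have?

plum

With clues 1–4, mango is impossible for Alice's fruit.
With clues 1–5, cherry is impossible for Alice's fruit.
That leaves plum.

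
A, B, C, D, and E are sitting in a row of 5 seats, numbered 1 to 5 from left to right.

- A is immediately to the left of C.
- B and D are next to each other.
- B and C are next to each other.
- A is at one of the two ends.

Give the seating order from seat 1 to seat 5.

From clue 1: A is in {1,2,3,4}.
From clues 1–2: E is in {1,3,5}.
From clues 1–3: A is in {1,2}.
From clues 1–4: A → seat 1, C → seat 2, B → seat 3, D → seat 4, E → seat 5.

A, C, B, D, E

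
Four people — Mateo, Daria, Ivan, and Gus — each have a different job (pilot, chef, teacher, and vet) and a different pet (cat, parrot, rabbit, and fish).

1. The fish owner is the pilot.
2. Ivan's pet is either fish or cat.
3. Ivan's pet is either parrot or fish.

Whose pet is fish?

Ivan

With clues 1–3, Daria, Gus, and Mateo are impossible for the one with pet fish.
That leaves Ivan.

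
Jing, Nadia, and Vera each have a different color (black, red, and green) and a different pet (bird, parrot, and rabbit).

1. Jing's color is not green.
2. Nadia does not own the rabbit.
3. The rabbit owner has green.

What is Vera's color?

green

With clues 1–3, black and red are impossible for Vera's color.
That leaves green.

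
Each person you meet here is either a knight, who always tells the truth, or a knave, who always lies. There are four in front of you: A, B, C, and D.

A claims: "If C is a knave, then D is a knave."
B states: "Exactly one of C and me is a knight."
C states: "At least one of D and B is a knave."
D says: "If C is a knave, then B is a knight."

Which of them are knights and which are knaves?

Consider A. Suppose A is a knight.
Then no assignment of the remaining roles makes every statement match its speaker's type — contradiction.
So A is a knave.
Consider B. Suppose B is a knave.
Then no assignment of the remaining roles makes every statement match its speaker's type — contradiction.
So B is a knight.
With that fixed, D's statement is true, so D is a knight.
With that fixed, C's statement is false, so C is a knave.

A: knave, B: knight, C: knave, D: knight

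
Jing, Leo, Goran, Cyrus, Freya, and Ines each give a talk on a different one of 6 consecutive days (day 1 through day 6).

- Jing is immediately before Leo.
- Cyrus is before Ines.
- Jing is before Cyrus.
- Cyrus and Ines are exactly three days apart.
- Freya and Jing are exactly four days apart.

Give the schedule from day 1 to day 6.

Jing, Leo, Cyrus, Goran, Freya, Ines

From clue 1: Jing is in {1,2,3,4,5}.
From clues 1–3: Jing is in {1,2,3}.
From clues 1–4: Jing → day 1, Leo → day 2, Cyrus → day 3, Ines → day 6.
From clues 1–5: Goran → day 4, Freya → day 5.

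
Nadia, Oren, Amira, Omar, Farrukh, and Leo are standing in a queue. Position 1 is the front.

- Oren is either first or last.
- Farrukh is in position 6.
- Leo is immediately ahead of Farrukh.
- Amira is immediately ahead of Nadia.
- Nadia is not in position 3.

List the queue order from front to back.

From clue 1: Oren is in {1,6}.
From clues 1–2: Oren → position 1, Farrukh → position 6.
From clues 1–3: Leo → position 5.
From clues 1–4: Nadia is in {3,4}.
From clues 1–5: Omar → position 2, Amira → position 3, Nadia → position 4.

Oren, Omar, Amira, Nadia, Leo, Farrukh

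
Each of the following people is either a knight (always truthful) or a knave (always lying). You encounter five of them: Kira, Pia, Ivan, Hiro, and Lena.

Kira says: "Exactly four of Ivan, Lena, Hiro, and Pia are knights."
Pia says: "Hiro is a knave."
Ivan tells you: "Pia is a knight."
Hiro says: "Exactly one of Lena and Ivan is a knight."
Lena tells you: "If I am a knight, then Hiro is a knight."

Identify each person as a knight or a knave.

Kira: knave, Pia: knave, Ivan: knave, Hiro: knight, Lena: knight

Consider Kira. Suppose Kira is a knight.
Then no assignment of the remaining roles makes every statement match its speaker's type — contradiction.
So Kira is a knave.
Consider Pia. Suppose Pia is a knight.
Then no assignment of the remaining roles makes every statement match its speaker's type — contradiction.
So Pia is a knave.
With that fixed, Ivan's statement is false, so Ivan is a knave.
Consider Hiro. Suppose Hiro is a knave.
Then Pia's statement comes out true, contradicting Pia being a knave.
So Hiro is a knight.
With that fixed, Lena's statement is true, so Lena is a knight.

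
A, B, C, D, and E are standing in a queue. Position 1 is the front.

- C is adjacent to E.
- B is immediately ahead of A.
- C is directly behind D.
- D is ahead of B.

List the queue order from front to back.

From clues 1–2: D is in {1,3,5}.
From clues 1–3: A is in {2,5}.
From clues 1–4: D → position 1, C → position 2, E → position 3, B → position 4, A → position 5.

D, C, E, B, A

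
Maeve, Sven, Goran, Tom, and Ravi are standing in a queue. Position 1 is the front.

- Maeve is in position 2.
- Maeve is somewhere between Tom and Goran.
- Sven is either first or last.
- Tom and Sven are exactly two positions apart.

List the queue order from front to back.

Goran, Maeve, Tom, Ravi, Sven

From clue 1: Maeve → position 2.
From clues 1–2: Sven is in {3,4,5}.
From clues 1–3: Sven → position 5.
From clues 1–4: Goran → position 1, Tom → position 3, Ravi → position 4.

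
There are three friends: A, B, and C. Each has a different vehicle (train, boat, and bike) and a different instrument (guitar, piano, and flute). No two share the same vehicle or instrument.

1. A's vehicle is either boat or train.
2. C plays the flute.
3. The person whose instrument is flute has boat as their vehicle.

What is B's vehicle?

bike

With clues 1–3, boat and train are impossible for B's vehicle.
That leaves bike.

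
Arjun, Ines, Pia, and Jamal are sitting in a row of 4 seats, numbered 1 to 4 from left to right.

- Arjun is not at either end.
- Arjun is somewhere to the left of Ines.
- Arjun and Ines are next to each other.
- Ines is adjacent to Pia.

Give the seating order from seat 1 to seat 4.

Jamal, Arjun, Ines, Pia

From clue 1: Arjun is in {2,3}.
From clues 1–4: Jamal → seat 1, Arjun → seat 2, Ines → seat 3, Pia → seat 4.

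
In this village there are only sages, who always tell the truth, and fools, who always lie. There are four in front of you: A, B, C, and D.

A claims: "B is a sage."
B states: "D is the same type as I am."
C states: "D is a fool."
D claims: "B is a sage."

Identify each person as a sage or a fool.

Consider A. Suppose A is a fool.
Then no assignment of the remaining roles makes every statement match its speaker's type — contradiction.
So A is a sage.
Consider B. Suppose B is a fool.
Then A's statement comes out false, contradicting A being a sage.
So B is a sage.
With that fixed, D's statement is true, so D is a sage.
With that fixed, C's statement is false, so C is a fool.

A: sage, B: sage, C: fool, D: sage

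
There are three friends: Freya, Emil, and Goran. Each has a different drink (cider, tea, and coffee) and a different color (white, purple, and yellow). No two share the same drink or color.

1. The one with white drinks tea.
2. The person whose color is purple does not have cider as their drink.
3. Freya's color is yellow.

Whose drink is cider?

With clues 1–3, Emil and Goran are impossible for the one with drink cider.
That leaves Freya.

Freya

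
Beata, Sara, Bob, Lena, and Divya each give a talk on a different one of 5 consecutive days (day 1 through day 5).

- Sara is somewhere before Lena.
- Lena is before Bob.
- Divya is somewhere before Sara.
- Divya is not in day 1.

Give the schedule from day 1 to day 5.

Beata, Divya, Sara, Lena, Bob

From clue 1: Sara is in {1,2,3,4}.
From clues 1–2: Sara is in {1,2,3}.
From clues 1–3: Sara is in {2,3}.
From clues 1–4: Beata → day 1, Divya → day 2, Sara → day 3, Lena → day 4, Bob → day 5.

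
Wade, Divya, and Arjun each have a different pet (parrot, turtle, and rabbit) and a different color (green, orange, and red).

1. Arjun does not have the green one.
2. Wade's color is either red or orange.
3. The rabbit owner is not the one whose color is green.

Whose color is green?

Clue 1 rules out Arjun for the one with color green.
With clues 1–2, Wade is impossible for the one with color green.
That leaves Divya.

Divya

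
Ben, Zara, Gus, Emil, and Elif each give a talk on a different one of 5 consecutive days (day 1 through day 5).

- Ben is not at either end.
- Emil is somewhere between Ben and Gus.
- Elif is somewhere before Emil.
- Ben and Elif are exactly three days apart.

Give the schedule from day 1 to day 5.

From clue 1: Ben is in {2,3,4}.
From clues 1–3: Emil is in {3,4}.
From clues 1–4: Elif → day 1, Gus → day 2, Emil → day 3, Ben → day 4, Zara → day 5.

Elif, Gus, Emil, Ben, Zara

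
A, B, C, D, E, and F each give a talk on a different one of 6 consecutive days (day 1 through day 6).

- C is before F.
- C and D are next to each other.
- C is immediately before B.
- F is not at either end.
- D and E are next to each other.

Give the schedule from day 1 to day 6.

E, D, C, B, F, A

From clue 1: C is in {1,2,3,4,5}.
From clues 1–2: F is in {3,4,5,6}.
From clues 1–3: B is in {3,4,5}.
From clues 1–4: B is in {3,4}.
From clues 1–5: E → day 1, D → day 2, C → day 3, B → day 4, F → day 5, A → day 6.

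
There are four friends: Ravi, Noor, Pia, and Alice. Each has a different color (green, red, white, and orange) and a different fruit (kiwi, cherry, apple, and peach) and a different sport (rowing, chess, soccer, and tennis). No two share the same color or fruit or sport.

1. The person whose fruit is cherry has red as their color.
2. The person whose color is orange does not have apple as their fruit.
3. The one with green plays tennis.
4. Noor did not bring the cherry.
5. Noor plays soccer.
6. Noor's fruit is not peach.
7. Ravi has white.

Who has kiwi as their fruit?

Noor

With clues 1–7, Alice, Pia, and Ravi are impossible for the one with fruit kiwi.
That leaves Noor.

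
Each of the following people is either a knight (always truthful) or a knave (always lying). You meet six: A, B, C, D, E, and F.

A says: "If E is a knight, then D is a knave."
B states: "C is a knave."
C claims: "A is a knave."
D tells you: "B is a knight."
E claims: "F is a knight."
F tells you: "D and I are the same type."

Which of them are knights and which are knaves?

Consider A. Suppose A is a knave.
Then no assignment of the remaining roles makes every statement match its speaker's type — contradiction.
So A is a knight.
With that fixed, C's statement is false, so C is a knave.
With that fixed, B's statement is true, so B is a knight.
With that fixed, D's statement is true, so D is a knight.
Consider E. Suppose E is a knight.
Then A's statement comes out false, contradicting A being a knight.
So E is a knave.
Consider F. Suppose F is a knight.
Then E's statement comes out true, contradicting E being a knave.
So F is a knave.

A: knight, B: knight, C: knave, D: knight, E: knave, F: knave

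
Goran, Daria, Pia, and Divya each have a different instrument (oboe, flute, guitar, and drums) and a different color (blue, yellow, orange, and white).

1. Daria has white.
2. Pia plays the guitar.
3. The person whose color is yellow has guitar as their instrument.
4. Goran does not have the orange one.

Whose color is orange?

Clue 1 rules out Daria for the one with color orange.
With clues 1–3, Pia is impossible for the one with color orange.
With clues 1–4, Goran is impossible for the one with color orange.
That leaves Divya.

Divya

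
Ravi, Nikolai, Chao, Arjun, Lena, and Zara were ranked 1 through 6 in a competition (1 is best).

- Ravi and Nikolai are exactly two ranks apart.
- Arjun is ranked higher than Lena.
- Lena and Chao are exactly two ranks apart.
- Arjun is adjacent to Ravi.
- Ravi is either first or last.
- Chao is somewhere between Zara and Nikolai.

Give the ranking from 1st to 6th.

From clues 1–2: Arjun is in {1,2,3,4,5}.
From clues 1–3: Arjun is in {1,2,5}.
From clues 1–4: Arjun is in {1,2}.
From clues 1–5: Ravi → rank 1, Arjun → rank 2, Nikolai → rank 3, Zara → rank 5.
From clues 1–6: Chao → rank 4, Lena → rank 6.

Ravi, Arjun, Nikolai, Chao, Zara, Lena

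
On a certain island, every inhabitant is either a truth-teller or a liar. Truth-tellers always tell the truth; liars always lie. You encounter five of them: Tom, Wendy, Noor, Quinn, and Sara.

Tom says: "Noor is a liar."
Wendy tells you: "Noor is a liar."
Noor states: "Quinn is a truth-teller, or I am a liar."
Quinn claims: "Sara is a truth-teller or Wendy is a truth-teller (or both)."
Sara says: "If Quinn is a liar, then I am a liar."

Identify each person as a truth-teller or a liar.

Tom: liar, Wendy: liar, Noor: truth-teller, Quinn: truth-teller, Sara: truth-teller

Consider Tom. Suppose Tom is a truth-teller.
Then no assignment of the remaining roles makes every statement match its speaker's type — contradiction.
So Tom is a liar.
Consider Wendy. Suppose Wendy is a truth-teller.
Then no assignment of the remaining roles makes every statement match its speaker's type — contradiction.
So Wendy is a liar.
Consider Noor. Suppose Noor is a liar.
Then Tom's statement comes out true, contradicting Tom being a liar.
So Noor is a truth-teller.
Consider Quinn. Suppose Quinn is a liar.
Then Noor's statement comes out false, contradicting Noor being a truth-teller.
So Quinn is a truth-teller.
With that fixed, Sara's statement is true, so Sara is a truth-teller.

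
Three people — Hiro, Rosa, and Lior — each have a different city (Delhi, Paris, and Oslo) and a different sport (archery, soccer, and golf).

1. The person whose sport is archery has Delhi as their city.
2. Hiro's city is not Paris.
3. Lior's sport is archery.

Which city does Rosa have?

With clues 1–3, Delhi and Oslo are impossible for Rosa's city.
That leaves Paris.

Paris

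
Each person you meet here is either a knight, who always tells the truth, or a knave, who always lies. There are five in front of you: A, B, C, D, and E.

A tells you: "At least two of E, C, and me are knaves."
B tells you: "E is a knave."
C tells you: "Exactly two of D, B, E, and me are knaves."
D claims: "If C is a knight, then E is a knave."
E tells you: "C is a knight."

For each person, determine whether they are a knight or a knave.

Consider A. Suppose A is a knight.
Then no assignment of the remaining roles makes every statement match its speaker's type — contradiction.
So A is a knave.
Consider B. Suppose B is a knight.
Then no assignment of the remaining roles makes every statement match its speaker's type — contradiction.
So B is a knave.
Consider C. Suppose C is a knave.
Then A's statement comes out true, contradicting A being a knave.
So C is a knight.
With that fixed, E's statement is true, so E is a knight.
With that fixed, D's statement is false, so D is a knave.

A: knave, B: knave, C: knight, D: knave, E: knight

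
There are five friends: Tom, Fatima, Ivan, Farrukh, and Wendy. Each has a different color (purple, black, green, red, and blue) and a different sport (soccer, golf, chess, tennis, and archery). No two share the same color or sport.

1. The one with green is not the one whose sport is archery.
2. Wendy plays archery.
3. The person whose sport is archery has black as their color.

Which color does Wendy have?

With clues 1–2, green is impossible for Wendy's color.
With clues 1–3, blue, purple, and red are impossible for Wendy's color.
That leaves black.

black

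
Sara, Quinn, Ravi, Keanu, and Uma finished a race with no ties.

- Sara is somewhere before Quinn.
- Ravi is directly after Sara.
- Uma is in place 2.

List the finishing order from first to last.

Keanu, Uma, Sara, Ravi, Quinn

From clue 1: Sara is in {1,2,3,4}.
From clues 1–2: Sara is in {1,2,3}.
From clues 1–3: Keanu → place 1, Uma → place 2, Sara → place 3, Ravi → place 4, Quinn → place 5.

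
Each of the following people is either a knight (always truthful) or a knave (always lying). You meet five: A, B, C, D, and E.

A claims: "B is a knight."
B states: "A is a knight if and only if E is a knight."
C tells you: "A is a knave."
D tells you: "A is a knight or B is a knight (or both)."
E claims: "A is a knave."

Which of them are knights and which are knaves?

A: knave, B: knave, C: knight, D: knave, E: knight

Consider A. Suppose A is a knight.
Then no assignment of the remaining roles makes every statement match its speaker's type — contradiction.
So A is a knave.
With that fixed, C's statement is true, so C is a knight.
With that fixed, E's statement is true, so E is a knight.
With that fixed, B's statement is false, so B is a knave.
With that fixed, D's statement is false, so D is a knave.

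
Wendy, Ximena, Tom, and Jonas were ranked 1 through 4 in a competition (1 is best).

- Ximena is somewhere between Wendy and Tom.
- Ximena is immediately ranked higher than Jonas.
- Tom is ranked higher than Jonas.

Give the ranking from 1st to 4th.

From clue 1: Ximena is in {2,3}.
From clues 1–2: Ximena → rank 2, Jonas → rank 3.
From clues 1–3: Tom → rank 1, Wendy → rank 4.

Tom, Ximena, Jonas, Wendy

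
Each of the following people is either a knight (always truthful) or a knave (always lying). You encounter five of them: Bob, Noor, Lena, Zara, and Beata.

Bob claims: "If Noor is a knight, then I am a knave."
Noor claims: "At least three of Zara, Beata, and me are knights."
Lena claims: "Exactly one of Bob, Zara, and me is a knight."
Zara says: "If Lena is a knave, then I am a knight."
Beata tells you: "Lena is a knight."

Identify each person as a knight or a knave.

Consider Bob. Suppose Bob is a knave.
Then Bob's own statement would have to be false, but it can't be — contradiction.
So Bob is a knight.
Consider Noor. Suppose Noor is a knight.
Then Bob's statement comes out false, contradicting Bob being a knight.
So Noor is a knave.
Consider Lena. Suppose Lena is a knight.
Then Lena's own statement would have to be true, but it can't be — contradiction.
So Lena is a knave.
With that fixed, Beata's statement is false, so Beata is a knave.
Consider Zara. Suppose Zara is a knave.
Then Lena's statement comes out true, contradicting Lena being a knave.
So Zara is a knight.

Bob: knight, Noor: knave, Lena: knave, Zara: knight, Beata: knave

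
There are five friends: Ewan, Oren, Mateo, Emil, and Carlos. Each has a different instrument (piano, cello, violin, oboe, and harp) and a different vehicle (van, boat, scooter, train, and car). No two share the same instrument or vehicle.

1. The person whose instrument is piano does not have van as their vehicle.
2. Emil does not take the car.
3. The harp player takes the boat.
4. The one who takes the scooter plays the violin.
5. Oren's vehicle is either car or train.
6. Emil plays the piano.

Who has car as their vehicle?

With clues 1–2, Emil is impossible for the one with vehicle car.
With clues 1–6, Carlos, Ewan, and Mateo are impossible for the one with vehicle car.
That leaves Oren.

Oren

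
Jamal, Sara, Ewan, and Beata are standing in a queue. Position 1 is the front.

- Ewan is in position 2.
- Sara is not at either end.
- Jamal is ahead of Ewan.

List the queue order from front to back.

Jamal, Ewan, Sara, Beata

From clue 1: Ewan → position 2.
From clues 1–2: Sara → position 3.
From clues 1–3: Jamal → position 1, Beata → position 4.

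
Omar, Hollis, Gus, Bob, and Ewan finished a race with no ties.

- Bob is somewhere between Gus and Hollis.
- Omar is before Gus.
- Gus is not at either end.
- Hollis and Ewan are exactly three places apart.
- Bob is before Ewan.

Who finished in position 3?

Bob

With clues 1–3, Hollis is ruled out for place 3.
With clues 1–4, Ewan and Omar are ruled out for place 3.
With clues 1–5, Gus is ruled out for place 3.
So place 3 is Bob.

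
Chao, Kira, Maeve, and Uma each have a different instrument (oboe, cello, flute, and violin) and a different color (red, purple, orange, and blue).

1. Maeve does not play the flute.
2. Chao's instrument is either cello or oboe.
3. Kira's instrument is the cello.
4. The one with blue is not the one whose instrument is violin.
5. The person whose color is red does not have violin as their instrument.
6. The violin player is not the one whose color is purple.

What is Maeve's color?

orange

With clues 1–4, blue is impossible for Maeve's color.
With clues 1–5, red is impossible for Maeve's color.
With clues 1–6, purple is impossible for Maeve's color.
That leaves orange.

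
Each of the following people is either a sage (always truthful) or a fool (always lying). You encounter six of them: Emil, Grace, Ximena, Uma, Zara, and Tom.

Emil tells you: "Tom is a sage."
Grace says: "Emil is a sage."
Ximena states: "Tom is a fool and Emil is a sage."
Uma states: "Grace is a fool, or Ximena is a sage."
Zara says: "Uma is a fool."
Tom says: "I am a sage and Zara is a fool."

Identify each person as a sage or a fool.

Consider Emil. Suppose Emil is a sage.
Then no assignment of the remaining roles makes every statement match its speaker's type — contradiction.
So Emil is a fool.
With that fixed, Grace's statement is false, so Grace is a fool.
With that fixed, Ximena's statement is false, so Ximena is a fool.
With that fixed, Uma's statement is true, so Uma is a sage.
With that fixed, Zara's statement is false, so Zara is a fool.
Consider Tom. Suppose Tom is a sage.
Then Emil's statement comes out true, contradicting Emil being a fool.
So Tom is a fool.

Emil: fool, Grace: fool, Ximena: fool, Uma: sage, Zara: fool, Tom: fool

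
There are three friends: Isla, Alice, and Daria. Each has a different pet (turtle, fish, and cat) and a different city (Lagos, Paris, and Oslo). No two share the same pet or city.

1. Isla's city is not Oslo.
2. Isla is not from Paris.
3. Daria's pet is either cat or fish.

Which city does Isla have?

Lagos

Clue 1 rules out Oslo for Isla's city.
With clues 1–2, Paris is impossible for Isla's city.
That leaves Lagos.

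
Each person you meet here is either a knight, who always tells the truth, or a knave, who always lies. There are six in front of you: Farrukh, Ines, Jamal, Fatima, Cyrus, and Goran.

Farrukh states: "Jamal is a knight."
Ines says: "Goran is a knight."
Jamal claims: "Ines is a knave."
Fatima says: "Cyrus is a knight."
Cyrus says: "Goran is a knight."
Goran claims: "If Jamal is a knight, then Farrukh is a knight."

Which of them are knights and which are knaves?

Farrukh: knave, Ines: knight, Jamal: knave, Fatima: knight, Cyrus: knight, Goran: knight

Consider Farrukh. Suppose Farrukh is a knight.
Then no assignment of the remaining roles makes every statement match its speaker's type — contradiction.
So Farrukh is a knave.
Consider Ines. Suppose Ines is a knave.
Then no assignment of the remaining roles makes every statement match its speaker's type — contradiction.
So Ines is a knight.
With that fixed, Jamal's statement is false, so Jamal is a knave.
With that fixed, Goran's statement is true, so Goran is a knight.
With that fixed, Cyrus's statement is true, so Cyrus is a knight.
With that fixed, Fatima's statement is true, so Fatima is a knight.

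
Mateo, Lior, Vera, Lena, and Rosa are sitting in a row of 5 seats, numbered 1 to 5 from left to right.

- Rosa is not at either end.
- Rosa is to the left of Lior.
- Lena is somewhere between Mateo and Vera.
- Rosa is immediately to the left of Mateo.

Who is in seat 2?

With clues 1–2, Lior is ruled out for seat 2.
With clues 1–3, Mateo and Vera are ruled out for seat 2.
With clues 1–4, Rosa is ruled out for seat 2.
So seat 2 is Lena.

Lena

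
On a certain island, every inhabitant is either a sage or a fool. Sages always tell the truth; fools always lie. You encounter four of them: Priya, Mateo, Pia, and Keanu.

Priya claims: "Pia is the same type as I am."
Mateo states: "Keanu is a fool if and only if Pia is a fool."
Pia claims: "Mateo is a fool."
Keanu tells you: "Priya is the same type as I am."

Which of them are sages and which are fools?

Priya: sage, Mateo: fool, Pia: sage, Keanu: fool

Consider Priya. Suppose Priya is a fool.
Then whichever role Keanu has, Keanu's statement has the wrong truth value — contradiction.
So Priya is a sage.
Consider Mateo. Suppose Mateo is a sage.
Then no assignment of the remaining roles makes every statement match its speaker's type — contradiction.
So Mateo is a fool.
With that fixed, Pia's statement is true, so Pia is a sage.
Consider Keanu. Suppose Keanu is a sage.
Then Mateo's statement comes out true, contradicting Mateo being a fool.
So Keanu is a fool.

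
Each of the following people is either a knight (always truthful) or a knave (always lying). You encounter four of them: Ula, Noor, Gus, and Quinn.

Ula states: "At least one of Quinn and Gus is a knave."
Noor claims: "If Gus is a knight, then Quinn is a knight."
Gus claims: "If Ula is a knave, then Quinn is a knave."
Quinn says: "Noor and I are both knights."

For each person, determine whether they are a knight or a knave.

Consider Ula. Suppose Ula is a knave.
Then no assignment of the remaining roles makes every statement match its speaker's type — contradiction.
So Ula is a knight.
With that fixed, Gus's statement is true, so Gus is a knight.
Consider Noor. Suppose Noor is a knight.
Then no assignment of the remaining roles makes every statement match its speaker's type — contradiction.
So Noor is a knave.
With that fixed, Quinn's statement is false, so Quinn is a knave.

Ula: knight, Noor: knave, Gus: knight, Quinn: knave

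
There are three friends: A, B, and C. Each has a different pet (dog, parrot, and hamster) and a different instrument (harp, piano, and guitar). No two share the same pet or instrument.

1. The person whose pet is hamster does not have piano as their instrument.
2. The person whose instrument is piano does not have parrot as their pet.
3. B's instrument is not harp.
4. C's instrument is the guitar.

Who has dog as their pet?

B

With clues 1–4, A and C are impossible for the one with pet dog.
That leaves B.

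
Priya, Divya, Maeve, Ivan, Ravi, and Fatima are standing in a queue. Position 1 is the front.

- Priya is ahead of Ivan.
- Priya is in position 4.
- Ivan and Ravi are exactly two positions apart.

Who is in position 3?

With clues 1–2, Ivan and Priya are ruled out for position 3.
With clues 1–3, Divya, Fatima, and Maeve are ruled out for position 3.
So position 3 is Ravi.

Ravi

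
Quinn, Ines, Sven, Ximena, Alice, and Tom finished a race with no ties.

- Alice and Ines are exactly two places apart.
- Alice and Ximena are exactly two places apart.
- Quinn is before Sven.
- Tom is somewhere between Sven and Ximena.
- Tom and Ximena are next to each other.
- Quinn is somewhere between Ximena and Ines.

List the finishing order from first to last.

From clues 1–2: Alice is in {3,4}.
From clues 1–5: Quinn is in {1,4}.
From clues 1–6: Ximena → place 1, Tom → place 2, Alice → place 3, Quinn → place 4, Ines → place 5, Sven → place 6.

Ximena, Tom, Alice, Quinn, Ines, Sven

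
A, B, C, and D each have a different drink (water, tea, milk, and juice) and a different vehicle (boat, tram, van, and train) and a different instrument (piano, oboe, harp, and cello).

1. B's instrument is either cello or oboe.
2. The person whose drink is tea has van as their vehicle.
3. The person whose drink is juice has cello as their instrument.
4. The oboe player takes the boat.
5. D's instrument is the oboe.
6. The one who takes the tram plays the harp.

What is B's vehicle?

With clues 1–4, van is impossible for B's vehicle.
With clues 1–5, boat is impossible for B's vehicle.
With clues 1–6, tram is impossible for B's vehicle.
That leaves train.

train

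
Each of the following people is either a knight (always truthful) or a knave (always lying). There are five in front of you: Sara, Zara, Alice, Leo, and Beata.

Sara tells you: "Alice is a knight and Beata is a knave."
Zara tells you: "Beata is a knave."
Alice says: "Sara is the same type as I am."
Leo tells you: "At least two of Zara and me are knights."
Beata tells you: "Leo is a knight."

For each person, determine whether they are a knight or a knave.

Sara: knight, Zara: knight, Alice: knight, Leo: knave, Beata: knave

Consider Sara. Suppose Sara is a knave.
Then whichever role Alice has, Alice's statement has the wrong truth value — contradiction.
So Sara is a knight.
Consider Zara. Suppose Zara is a knave.
Then no assignment of the remaining roles makes every statement match its speaker's type — contradiction.
So Zara is a knight.
Consider Alice. Suppose Alice is a knave.
Then Sara's statement comes out false, contradicting Sara being a knight.
So Alice is a knight.
Consider Leo. Suppose Leo is a knight.
Then no assignment of the remaining roles makes every statement match its speaker's type — contradiction.
So Leo is a knave.
With that fixed, Beata's statement is false, so Beata is a knave.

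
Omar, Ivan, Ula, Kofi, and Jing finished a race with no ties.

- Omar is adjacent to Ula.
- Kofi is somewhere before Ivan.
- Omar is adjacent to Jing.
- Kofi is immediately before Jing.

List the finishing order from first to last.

From clues 1–2: Ivan is in {2,3,4,5}.
From clues 1–3: Ivan is in {2,5}.
From clues 1–4: Kofi → place 1, Jing → place 2, Omar → place 3, Ula → place 4, Ivan → place 5.

Kofi, Jing, Omar, Ula, Ivan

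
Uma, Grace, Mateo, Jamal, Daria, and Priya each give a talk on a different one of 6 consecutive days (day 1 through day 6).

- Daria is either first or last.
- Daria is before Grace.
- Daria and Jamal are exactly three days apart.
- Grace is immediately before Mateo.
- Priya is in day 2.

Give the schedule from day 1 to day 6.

From clue 1: Daria is in {1,6}.
From clues 1–2: Daria → day 1.
From clues 1–3: Jamal → day 4.
From clues 1–4: Grace is in {2,5}.
From clues 1–5: Priya → day 2, Uma → day 3, Grace → day 5, Mateo → day 6.

Daria, Priya, Uma, Jamal, Grace, Mateo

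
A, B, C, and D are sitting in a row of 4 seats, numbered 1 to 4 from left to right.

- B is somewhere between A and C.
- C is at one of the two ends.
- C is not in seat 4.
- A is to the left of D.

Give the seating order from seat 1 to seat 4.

C, B, A, D

From clue 1: B is in {2,3}.
From clues 1–3: C → seat 1.
From clues 1–4: B → seat 2, A → seat 3, D → seat 4.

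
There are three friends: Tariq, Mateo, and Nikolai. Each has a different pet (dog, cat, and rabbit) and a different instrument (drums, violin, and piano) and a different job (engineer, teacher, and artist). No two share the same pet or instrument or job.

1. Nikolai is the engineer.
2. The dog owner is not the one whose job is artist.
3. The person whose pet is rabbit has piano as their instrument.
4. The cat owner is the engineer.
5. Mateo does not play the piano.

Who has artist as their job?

Tariq

Clue 1 rules out Nikolai for the one with job artist.
With clues 1–5, Mateo is impossible for the one with job artist.
That leaves Tariq.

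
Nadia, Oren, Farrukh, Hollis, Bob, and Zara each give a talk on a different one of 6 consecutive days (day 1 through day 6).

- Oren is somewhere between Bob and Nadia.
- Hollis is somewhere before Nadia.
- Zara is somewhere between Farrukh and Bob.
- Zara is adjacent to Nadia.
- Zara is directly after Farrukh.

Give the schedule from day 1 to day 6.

Hollis, Farrukh, Zara, Nadia, Oren, Bob

From clue 1: Oren is in {2,3,4,5}.
From clues 1–4: Nadia is in {3,4,5}.
From clues 1–5: Hollis → day 1, Farrukh → day 2, Zara → day 3, Nadia → day 4, Oren → day 5, Bob → day 6.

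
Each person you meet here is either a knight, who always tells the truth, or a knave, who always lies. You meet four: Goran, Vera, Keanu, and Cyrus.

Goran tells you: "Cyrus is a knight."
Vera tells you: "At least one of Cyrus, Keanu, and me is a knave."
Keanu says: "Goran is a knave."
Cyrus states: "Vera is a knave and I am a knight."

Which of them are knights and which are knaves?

Consider Goran. Suppose Goran is a knight.
Then no assignment of the remaining roles makes every statement match its speaker's type — contradiction.
So Goran is a knave.
With that fixed, Keanu's statement is true, so Keanu is a knight.
Consider Vera. Suppose Vera is a knave.
Then Vera's own statement would have to be false, but it can't be — contradiction.
So Vera is a knight.
With that fixed, Cyrus's statement is false, so Cyrus is a knave.

Goran: knave, Vera: knight, Keanu: knight, Cyrus: knave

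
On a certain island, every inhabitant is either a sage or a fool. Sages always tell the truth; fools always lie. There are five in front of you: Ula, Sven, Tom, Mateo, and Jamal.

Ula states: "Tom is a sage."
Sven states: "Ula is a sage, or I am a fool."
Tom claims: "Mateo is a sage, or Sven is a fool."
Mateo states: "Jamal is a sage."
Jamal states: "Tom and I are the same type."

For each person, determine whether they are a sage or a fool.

Consider Ula. Suppose Ula is a fool.
Then whichever role Sven has, Sven's statement has the wrong truth value — contradiction.
So Ula is a sage.
With that fixed, Sven's statement is true, so Sven is a sage.
Consider Tom. Suppose Tom is a fool.
Then Ula's statement comes out false, contradicting Ula being a sage.
So Tom is a sage.
Consider Mateo. Suppose Mateo is a fool.
Then Tom's statement comes out false, contradicting Tom being a sage.
So Mateo is a sage.
Consider Jamal. Suppose Jamal is a fool.
Then Mateo's statement comes out false, contradicting Mateo being a sage.
So Jamal is a sage.

Ula: sage, Sven: sage, Tom: sage, Mateo: sage, Jamal: sage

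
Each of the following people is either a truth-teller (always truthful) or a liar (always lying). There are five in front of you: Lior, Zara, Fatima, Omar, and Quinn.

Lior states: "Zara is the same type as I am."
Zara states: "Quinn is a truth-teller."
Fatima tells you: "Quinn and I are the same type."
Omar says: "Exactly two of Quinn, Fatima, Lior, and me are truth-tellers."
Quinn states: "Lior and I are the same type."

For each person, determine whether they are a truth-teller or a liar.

Lior: truth-teller, Zara: truth-teller, Fatima: truth-teller, Omar: liar, Quinn: truth-teller

Consider Lior. Suppose Lior is a liar.
Then whichever role Quinn has, Quinn's statement has the wrong truth value — contradiction.
So Lior is a truth-teller.
Consider Zara. Suppose Zara is a liar.
Then Lior's statement comes out false, contradicting Lior being a truth-teller.
So Zara is a truth-teller.
Consider Fatima. Suppose Fatima is a liar.
Then no assignment of the remaining roles makes every statement match its speaker's type — contradiction.
So Fatima is a truth-teller.
Consider Omar. Suppose Omar is a truth-teller.
Then Omar's own statement would have to be true, but it can't be — contradiction.
So Omar is a liar.
Consider Quinn. Suppose Quinn is a liar.
Then Zara's statement comes out false, contradicting Zara being a truth-teller.
So Quinn is a truth-teller.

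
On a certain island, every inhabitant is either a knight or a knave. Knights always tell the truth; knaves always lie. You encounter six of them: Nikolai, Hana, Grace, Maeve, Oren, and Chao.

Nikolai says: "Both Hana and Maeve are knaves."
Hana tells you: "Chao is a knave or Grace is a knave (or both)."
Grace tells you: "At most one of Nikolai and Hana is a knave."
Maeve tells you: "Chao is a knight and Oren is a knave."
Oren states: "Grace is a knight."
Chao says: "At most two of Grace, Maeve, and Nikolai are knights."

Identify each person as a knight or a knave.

Consider Nikolai. Suppose Nikolai is a knave.
Then no assignment of the remaining roles makes every statement match its speaker's type — contradiction.
So Nikolai is a knight.
With that fixed, Grace's statement is true, so Grace is a knight.
With that fixed, Oren's statement is true, so Oren is a knight.
With that fixed, Maeve's statement is false, so Maeve is a knave.
With that fixed, Chao's statement is true, so Chao is a knight.
With that fixed, Hana's statement is false, so Hana is a knave.

Nikolai: knight, Hana: knave, Grace: knight, Maeve: knave, Oren: knight, Chao: knight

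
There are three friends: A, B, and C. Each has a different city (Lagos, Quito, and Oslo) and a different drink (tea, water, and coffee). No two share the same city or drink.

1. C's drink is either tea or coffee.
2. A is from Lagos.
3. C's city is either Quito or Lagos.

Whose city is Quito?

With clues 1–2, A is impossible for the one with city Quito.
With clues 1–3, B is impossible for the one with city Quito.
That leaves C.

C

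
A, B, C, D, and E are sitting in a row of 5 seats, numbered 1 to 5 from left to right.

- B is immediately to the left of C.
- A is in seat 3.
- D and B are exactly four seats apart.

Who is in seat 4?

With clues 1–2, A and C are ruled out for seat 4.
With clues 1–3, B and D are ruled out for seat 4.
So seat 4 is E.

E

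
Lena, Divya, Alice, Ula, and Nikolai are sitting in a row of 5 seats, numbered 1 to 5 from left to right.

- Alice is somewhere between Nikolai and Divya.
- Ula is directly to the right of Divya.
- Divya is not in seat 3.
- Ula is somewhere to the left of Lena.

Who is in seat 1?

Divya

With clue 1, Alice is ruled out for seat 1.
With clues 1–2, Ula is ruled out for seat 1.
With clues 1–4, Lena and Nikolai are ruled out for seat 1.
So seat 1 is Divya.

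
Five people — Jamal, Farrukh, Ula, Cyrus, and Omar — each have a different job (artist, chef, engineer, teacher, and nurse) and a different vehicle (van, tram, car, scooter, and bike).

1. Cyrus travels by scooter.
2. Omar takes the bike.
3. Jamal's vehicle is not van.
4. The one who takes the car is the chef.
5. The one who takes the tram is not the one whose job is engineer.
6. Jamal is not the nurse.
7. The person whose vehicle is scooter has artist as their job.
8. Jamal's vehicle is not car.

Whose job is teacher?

With clues 1–7, Cyrus is impossible for the one with job teacher.
With clues 1–8, Farrukh, Omar, and Ula are impossible for the one with job teacher.
That leaves Jamal.

Jamal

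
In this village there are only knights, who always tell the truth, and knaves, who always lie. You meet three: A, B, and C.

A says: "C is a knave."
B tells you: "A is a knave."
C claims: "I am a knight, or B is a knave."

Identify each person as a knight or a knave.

A: knave, B: knight, C: knight

Consider A. Suppose A is a knight.
Then no assignment of the remaining roles makes every statement match its speaker's type — contradiction.
So A is a knave.
With that fixed, B's statement is true, so B is a knight.
Consider C. Suppose C is a knave.
Then A's statement comes out true, contradicting A being a knave.
So C is a knight.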